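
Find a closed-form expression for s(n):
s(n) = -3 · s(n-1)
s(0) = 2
Pure geometric recurrence with ratio -3.
By induction s(n) = s(0) · (-3)^n = 2 \left(-3\right)^{n}.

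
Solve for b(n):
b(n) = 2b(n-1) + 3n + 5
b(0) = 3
First-order linear with linear forcing.
Homogeneous solution: b_h(n) = A·(2)^n.
Try particular b_p(n) = pn + q. Substituting:
  pn + q = 2(p(n-1) + q) + 3n + 5.
Matching the n-coefficient: p = 2p + 3 ⇒ p = -3.
Matching constants: q = -2p + 2q + 5 ⇒ q = -11.
General: b(n) = A·(2)^n - 3 n - 11.
Apply b(0) = 3: A - 11 = 3 ⇒ A = 14.
So b(n) = 14 \cdot 2^{n} - 3 n - 11.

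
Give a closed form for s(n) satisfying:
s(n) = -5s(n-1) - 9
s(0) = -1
First-order linear non-homogeneous.
Homogeneous solution: s_h(n) = A·(-5)^n.
Try constant particular solution s_p = K: K = -5K - 9 ⇒ K = - \frac{3}{2}.
General: s(n) = A·(-5)^n - \frac{3}{2}.
Apply s(0) = -1: A - \frac{3}{2} = -1 ⇒ A = \frac{1}{2}.
So s(n) = \frac{\left(-5\right)^{n}}{2} - \frac{3}{2}.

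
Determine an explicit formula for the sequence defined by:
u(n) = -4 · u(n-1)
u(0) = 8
Pure geometric recurrence with ratio -4.
By induction u(n) = u(0) · (-4)^n = 8 \left(-4\right)^{n}.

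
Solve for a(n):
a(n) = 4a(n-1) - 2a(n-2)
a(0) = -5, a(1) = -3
Characteristic equation: x² - 4x + 2 = 0.
Discriminant Δ = (4)² + 4·(-2) = 8.
Roots r₁,₂ = (4 ± √8)/2, so r₁ = \sqrt{2} + 2, r₂ = 2 - \sqrt{2}.
General solution: a(n) = A·r₁^n + B·r₂^n.
From the initial conditions, A + B = -5 and r₁A + r₂B = -3.
Since r₁ - r₂ = √8: A = (-3 - (-5)r₂)/√8 = - \frac{5}{2} + \frac{7 \sqrt{2}}{4}, and B = -5 - A = - \frac{5}{2} - \frac{7 \sqrt{2}}{4}.
So a(n) = \left(- \frac{5}{2} + \frac{7 \sqrt{2}}{4}\right)\left(\sqrt{2} + 2\right)^n + \left(- \frac{5}{2} - \frac{7 \sqrt{2}}{4}\right)\left(2 - \sqrt{2}\right)^n.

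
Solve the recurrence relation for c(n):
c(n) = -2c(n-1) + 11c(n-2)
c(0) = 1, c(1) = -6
Characteristic equation: x² + 2x - 11 = 0.
Discriminant Δ = (-2)² + 4·(11) = 48.
Roots r₁,₂ = (-2 ± √48)/2, so r₁ = -1 + 2 \sqrt{3}, r₂ = - 2 \sqrt{3} - 1.
General solution: c(n) = A·r₁^n + B·r₂^n.
From the initial conditions, A + B = 1 and r₁A + r₂B = -6.
Since r₁ - r₂ = √48: A = (-6 - (1)r₂)/√48 = \frac{1}{2} - \frac{5 \sqrt{3}}{12}, and B = 1 - A = \frac{1}{2} + \frac{5 \sqrt{3}}{12}.
So c(n) = \left(\frac{1}{2} - \frac{5 \sqrt{3}}{12}\right)\left(-1 + 2 \sqrt{3}\right)^n + \left(\frac{1}{2} + \frac{5 \sqrt{3}}{12}\right)\left(- 2 \sqrt{3} - 1\right)^n.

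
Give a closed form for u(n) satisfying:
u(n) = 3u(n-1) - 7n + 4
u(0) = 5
First-order linear with linear forcing.
Homogeneous solution: u_h(n) = A·(3)^n.
Try particular u_p(n) = pn + q. Substituting:
  pn + q = 3(p(n-1) + q) - 7n + 4.
Matching the n-coefficient: p = 3p - 7 ⇒ p = \frac{7}{2}.
Matching constants: q = -3p + 3q + 4 ⇒ q = \frac{13}{4}.
General: u(n) = A·(3)^n + \frac{7 n}{2} + \frac{13}{4}.
Apply u(0) = 5: A + \frac{13}{4} = 5 ⇒ A = \frac{7}{4}.
So u(n) = \frac{7 \cdot 3^{n}}{4} + \frac{7 n}{2} + \frac{13}{4}.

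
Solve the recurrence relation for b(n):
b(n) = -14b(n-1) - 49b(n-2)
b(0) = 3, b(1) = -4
Characteristic equation: x² + 14x + 49 = 0, which is (x - (-7))².
Repeated root r = -7.
General solution: b(n) = (A + Bn)·(-7)^n.
From b(0) = 3: A = 3.
From b(1) = -4: (A + B)·(-7) = -4 ⇒ B = - \frac{17}{7}.
So b(n) = \left(3 - \frac{17 n}{7}\right) \cdot (-7)^n.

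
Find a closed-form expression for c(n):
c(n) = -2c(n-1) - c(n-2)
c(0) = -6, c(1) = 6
Characteristic equation: x² + 2x + 1 = 0, which is (x - (-1))².
Repeated root r = -1.
General solution: c(n) = (A + Bn)·(-1)^n.
From c(0) = -6: A = -6.
From c(1) = 6: (A + B)·(-1) = 6 ⇒ B = 0.
So c(n) = \left(-6\right) \cdot (-1)^n.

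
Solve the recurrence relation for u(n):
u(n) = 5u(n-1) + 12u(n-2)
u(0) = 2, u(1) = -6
Characteristic equation: x² - 5x - 12 = 0.
Discriminant Δ = (5)² + 4·(12) = 73.
Roots r₁,₂ = (5 ± √73)/2, so r₁ = \frac{5}{2} + \frac{\sqrt{73}}{2}, r₂ = \frac{5}{2} - \frac{\sqrt{73}}{2}.
General solution: u(n) = A·r₁^n + B·r₂^n.
From the initial conditions, A + B = 2 and r₁A + r₂B = -6.
Since r₁ - r₂ = √73: A = (-6 - (2)r₂)/√73 = 1 - \frac{11 \sqrt{73}}{73}, and B = 2 - A = 1 + \frac{11 \sqrt{73}}{73}.
So u(n) = \left(1 - \frac{11 \sqrt{73}}{73}\right)\left(\frac{5}{2} + \frac{\sqrt{73}}{2}\right)^n + \left(1 + \frac{11 \sqrt{73}}{73}\right)\left(\frac{5}{2} - \frac{\sqrt{73}}{2}\right)^n.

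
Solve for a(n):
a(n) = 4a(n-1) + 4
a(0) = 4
First-order linear non-homogeneous.
Homogeneous solution: a_h(n) = A·(4)^n.
Try constant particular solution a_p = K: K = 4K + 4 ⇒ K = - \frac{4}{3}.
General: a(n) = A·(4)^n - \frac{4}{3}.
Apply a(0) = 4: A - \frac{4}{3} = 4 ⇒ A = \frac{16}{3}.
So a(n) = \frac{16 \cdot 4^{n}}{3} - \frac{4}{3}.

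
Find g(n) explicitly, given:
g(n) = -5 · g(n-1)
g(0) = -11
Pure geometric recurrence with ratio -5.
By induction g(n) = g(0) · (-5)^n = - 11 \left(-5\right)^{n}.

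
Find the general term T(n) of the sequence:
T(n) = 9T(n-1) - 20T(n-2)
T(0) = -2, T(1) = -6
Characteristic equation: x² - 9x + 20 = 0, which factors as (x - (4))(x - (5)) = 0.
Roots r₁ = 4, r₂ = 5 (distinct).
General solution: T(n) = A·(4)^n + B·(5)^n.
From T(0) = -2: A + B = -2.
From T(1) = -6: 4A + 5B = -6.
Solving: A = -4, B = 2.
So T(n) = - 4 \cdot 4^{n} + 2 \cdot 5^{n}.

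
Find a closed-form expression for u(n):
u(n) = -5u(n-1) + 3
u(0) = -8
First-order linear non-homogeneous.
Homogeneous solution: u_h(n) = A·(-5)^n.
Try constant particular solution u_p = K: K = -5K + 3 ⇒ K = \frac{1}{2}.
General: u(n) = A·(-5)^n + \frac{1}{2}.
Apply u(0) = -8: A + \frac{1}{2} = -8 ⇒ A = - \frac{17}{2}.
So u(n) = \frac{1}{2} - \frac{17 \left(-5\right)^{n}}{2}.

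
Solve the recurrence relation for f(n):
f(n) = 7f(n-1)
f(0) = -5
This is a homogeneous first-order recurrence with ratio 7.
By induction f(n) = f(0) · (7)^n = - 5 \cdot 7^{n}.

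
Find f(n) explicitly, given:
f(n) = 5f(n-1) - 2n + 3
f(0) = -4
First-order linear with linear forcing.
Homogeneous solution: f_h(n) = A·(5)^n.
Try particular f_p(n) = pn + q. Substituting:
  pn + q = 5(p(n-1) + q) - 2n + 3.
Matching the n-coefficient: p = 5p - 2 ⇒ p = \frac{1}{2}.
Matching constants: q = -5p + 5q + 3 ⇒ q = - \frac{1}{8}.
General: f(n) = A·(5)^n + \frac{n}{2} - \frac{1}{8}.
Apply f(0) = -4: A - \frac{1}{8} = -4 ⇒ A = - \frac{31}{8}.
So f(n) = - \frac{31 \cdot 5^{n}}{8} + \frac{n}{2} - \frac{1}{8}.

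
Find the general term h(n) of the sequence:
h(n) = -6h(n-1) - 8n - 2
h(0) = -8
First-order linear with linear forcing.
Homogeneous solution: h_h(n) = A·(-6)^n.
Try particular h_p(n) = pn + q. Substituting:
  pn + q = -6(p(n-1) + q) - 8n - 2.
Matching the n-coefficient: p = -6p - 8 ⇒ p = - \frac{8}{7}.
Matching constants: q = 6p - 6q - 2 ⇒ q = - \frac{62}{49}.
General: h(n) = A·(-6)^n - \frac{8 n}{7} - \frac{62}{49}.
Apply h(0) = -8: A - \frac{62}{49} = -8 ⇒ A = - \frac{330}{49}.
So h(n) = - \frac{330 \left(-6\right)^{n}}{49} - \frac{8 n}{7} - \frac{62}{49}.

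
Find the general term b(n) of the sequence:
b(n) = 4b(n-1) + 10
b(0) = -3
First-order linear non-homogeneous.
Homogeneous solution: b_h(n) = A·(4)^n.
Try constant particular solution b_p = K: K = 4K + 10 ⇒ K = - \frac{10}{3}.
General: b(n) = A·(4)^n - \frac{10}{3}.
Apply b(0) = -3: A - \frac{10}{3} = -3 ⇒ A = \frac{1}{3}.
So b(n) = \frac{4^{n}}{3} - \frac{10}{3}.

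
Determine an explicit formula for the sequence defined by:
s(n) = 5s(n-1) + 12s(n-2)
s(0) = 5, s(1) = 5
Characteristic equation: x² - 5x - 12 = 0.
Discriminant Δ = (5)² + 4·(12) = 73.
Roots r₁,₂ = (5 ± √73)/2, so r₁ = \frac{5}{2} + \frac{\sqrt{73}}{2}, r₂ = \frac{5}{2} - \frac{\sqrt{73}}{2}.
General solution: s(n) = A·r₁^n + B·r₂^n.
From the initial conditions, A + B = 5 and r₁A + r₂B = 5.
Since r₁ - r₂ = √73: A = (5 - (5)r₂)/√73 = \frac{5}{2} - \frac{15 \sqrt{73}}{146}, and B = 5 - A = \frac{15 \sqrt{73}}{146} + \frac{5}{2}.
So s(n) = \left(\frac{5}{2} - \frac{15 \sqrt{73}}{146}\right)\left(\frac{5}{2} + \frac{\sqrt{73}}{2}\right)^n + \left(\frac{15 \sqrt{73}}{146} + \frac{5}{2}\right)\left(\frac{5}{2} - \frac{\sqrt{73}}{2}\right)^n.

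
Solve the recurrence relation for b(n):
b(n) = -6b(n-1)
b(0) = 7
This is a homogeneous first-order recurrence with ratio -6.
By induction b(n) = b(0) · (-6)^n = 7 \left(-6\right)^{n}.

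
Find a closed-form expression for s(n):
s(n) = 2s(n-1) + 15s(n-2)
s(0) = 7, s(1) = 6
Characteristic equation: x² - 2x - 15 = 0, which factors as (x - (5))(x - (-3)) = 0.
Roots r₁ = 5, r₂ = -3 (distinct).
General solution: s(n) = A·(5)^n + B·(-3)^n.
From s(0) = 7: A + B = 7.
From s(1) = 6: 5A - 3B = 6.
Solving: A = \frac{27}{8}, B = \frac{29}{8}.
So s(n) = \frac{29 \left(-3\right)^{n}}{8} + \frac{27 \cdot 5^{n}}{8}.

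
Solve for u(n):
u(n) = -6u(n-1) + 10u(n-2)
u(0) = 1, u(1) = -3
Characteristic equation: x² + 6x - 10 = 0.
Discriminant Δ = (-6)² + 4·(10) = 76.
Roots r₁,₂ = (-6 ± √76)/2, so r₁ = -3 + \sqrt{19}, r₂ = - \sqrt{19} - 3.
General solution: u(n) = A·r₁^n + B·r₂^n.
From the initial conditions, A + B = 1 and r₁A + r₂B = -3.
Since r₁ - r₂ = √76: A = (-3 - (1)r₂)/√76 = \frac{1}{2}, and B = 1 - A = \frac{1}{2}.
So u(n) = \left(\frac{1}{2}\right)\left(-3 + \sqrt{19}\right)^n + \left(\frac{1}{2}\right)\left(- \sqrt{19} - 3\right)^n.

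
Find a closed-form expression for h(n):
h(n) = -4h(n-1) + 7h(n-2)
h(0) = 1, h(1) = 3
Characteristic equation: x² + 4x - 7 = 0.
Discriminant Δ = (-4)² + 4·(7) = 44.
Roots r₁,₂ = (-4 ± √44)/2, so r₁ = -2 + \sqrt{11}, r₂ = - \sqrt{11} - 2.
General solution: h(n) = A·r₁^n + B·r₂^n.
From the initial conditions, A + B = 1 and r₁A + r₂B = 3.
Since r₁ - r₂ = √44: A = (3 - (1)r₂)/√44 = \frac{1}{2} + \frac{5 \sqrt{11}}{22}, and B = 1 - A = \frac{1}{2} - \frac{5 \sqrt{11}}{22}.
So h(n) = \left(\frac{1}{2} + \frac{5 \sqrt{11}}{22}\right)\left(-2 + \sqrt{11}\right)^n + \left(\frac{1}{2} - \frac{5 \sqrt{11}}{22}\right)\left(- \sqrt{11} - 2\right)^n.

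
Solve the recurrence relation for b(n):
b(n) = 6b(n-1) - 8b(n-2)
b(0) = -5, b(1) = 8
Characteristic equation: x² - 6x + 8 = 0, which factors as (x - (2))(x - (4)) = 0.
Roots r₁ = 2, r₂ = 4 (distinct).
General solution: b(n) = A·(2)^n + B·(4)^n.
From b(0) = -5: A + B = -5.
From b(1) = 8: 2A + 4B = 8.
Solving: A = -14, B = 9.
So b(n) = - 14 \cdot 2^{n} + 9 \cdot 4^{n}.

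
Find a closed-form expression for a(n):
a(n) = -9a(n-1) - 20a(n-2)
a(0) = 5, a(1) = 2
Characteristic equation: x² + 9x + 20 = 0, which factors as (x - (-5))(x - (-4)) = 0.
Roots r₁ = -5, r₂ = -4 (distinct).
General solution: a(n) = A·(-5)^n + B·(-4)^n.
From a(0) = 5: A + B = 5.
From a(1) = 2: -5A - 4B = 2.
Solving: A = -22, B = 27.
So a(n) = 27 \left(-4\right)^{n} - 22 \left(-5\right)^{n}.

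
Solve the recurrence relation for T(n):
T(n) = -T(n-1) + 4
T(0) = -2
First-order linear non-homogeneous.
Homogeneous solution: T_h(n) = A·(-1)^n.
Try constant particular solution T_p = K: K = -K + 4 ⇒ K = 2.
General: T(n) = A·(-1)^n + 2.
Apply T(0) = -2: A + 2 = -2 ⇒ A = -4.
So T(n) = 2 - 4 \left(-1\right)^{n}.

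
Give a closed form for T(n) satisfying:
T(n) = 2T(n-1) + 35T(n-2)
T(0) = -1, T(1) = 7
Characteristic equation: x² - 2x - 35 = 0, which factors as (x - (7))(x - (-5)) = 0.
Roots r₁ = 7, r₂ = -5 (distinct).
General solution: T(n) = A·(7)^n + B·(-5)^n.
From T(0) = -1: A + B = -1.
From T(1) = 7: 7A - 5B = 7.
Solving: A = \frac{1}{6}, B = - \frac{7}{6}.
So T(n) = - \frac{7 \left(-5\right)^{n}}{6} + \frac{7^{n}}{6}.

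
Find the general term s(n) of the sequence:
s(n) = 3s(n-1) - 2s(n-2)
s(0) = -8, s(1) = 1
Characteristic equation: x² - 3x + 2 = 0, which factors as (x - (2))(x - (1)) = 0.
Roots r₁ = 2, r₂ = 1 (distinct).
General solution: s(n) = A·(2)^n + B·(1)^n.
From s(0) = -8: A + B = -8.
From s(1) = 1: 2A + B = 1.
Solving: A = 9, B = -17.
So s(n) = 9 \cdot 2^{n} - 17.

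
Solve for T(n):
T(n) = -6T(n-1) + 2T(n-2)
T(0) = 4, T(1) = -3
Characteristic equation: x² + 6x - 2 = 0.
Discriminant Δ = (-6)² + 4·(2) = 44.
Roots r₁,₂ = (-6 ± √44)/2, so r₁ = -3 + \sqrt{11}, r₂ = - \sqrt{11} - 3.
General solution: T(n) = A·r₁^n + B·r₂^n.
From the initial conditions, A + B = 4 and r₁A + r₂B = -3.
Since r₁ - r₂ = √44: A = (-3 - (4)r₂)/√44 = \frac{9 \sqrt{11}}{22} + 2, and B = 4 - A = 2 - \frac{9 \sqrt{11}}{22}.
So T(n) = \left(\frac{9 \sqrt{11}}{22} + 2\right)\left(-3 + \sqrt{11}\right)^n + \left(2 - \frac{9 \sqrt{11}}{22}\right)\left(- \sqrt{11} - 3\right)^n.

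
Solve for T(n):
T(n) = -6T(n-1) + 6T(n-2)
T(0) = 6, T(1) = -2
Characteristic equation: x² + 6x - 6 = 0.
Discriminant Δ = (-6)² + 4·(6) = 60.
Roots r₁,₂ = (-6 ± √60)/2, so r₁ = -3 + \sqrt{15}, r₂ = - \sqrt{15} - 3.
General solution: T(n) = A·r₁^n + B·r₂^n.
From the initial conditions, A + B = 6 and r₁A + r₂B = -2.
Since r₁ - r₂ = √60: A = (-2 - (6)r₂)/√60 = \frac{8 \sqrt{15}}{15} + 3, and B = 6 - A = 3 - \frac{8 \sqrt{15}}{15}.
So T(n) = \left(\frac{8 \sqrt{15}}{15} + 3\right)\left(-3 + \sqrt{15}\right)^n + \left(3 - \frac{8 \sqrt{15}}{15}\right)\left(- \sqrt{15} - 3\right)^n.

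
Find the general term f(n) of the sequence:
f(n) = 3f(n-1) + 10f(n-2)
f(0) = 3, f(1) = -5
Characteristic equation: x² - 3x - 10 = 0, which factors as (x - (-2))(x - (5)) = 0.
Roots r₁ = -2, r₂ = 5 (distinct).
General solution: f(n) = A·(-2)^n + B·(5)^n.
From f(0) = 3: A + B = 3.
From f(1) = -5: -2A + 5B = -5.
Solving: A = \frac{20}{7}, B = \frac{1}{7}.
So f(n) = \frac{20 \left(-2\right)^{n}}{7} + \frac{5^{n}}{7}.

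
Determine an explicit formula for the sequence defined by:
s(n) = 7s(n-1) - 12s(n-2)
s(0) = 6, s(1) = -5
Characteristic equation: x² - 7x + 12 = 0, which factors as (x - (3))(x - (4)) = 0.
Roots r₁ = 3, r₂ = 4 (distinct).
General solution: s(n) = A·(3)^n + B·(4)^n.
From s(0) = 6: A + B = 6.
From s(1) = -5: 3A + 4B = -5.
Solving: A = 29, B = -23.
So s(n) = 29 \cdot 3^{n} - 23 \cdot 4^{n}.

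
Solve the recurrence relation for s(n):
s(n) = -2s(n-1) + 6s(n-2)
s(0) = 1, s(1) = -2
Characteristic equation: x² + 2x - 6 = 0.
Discriminant Δ = (-2)² + 4·(6) = 28.
Roots r₁,₂ = (-2 ± √28)/2, so r₁ = -1 + \sqrt{7}, r₂ = - \sqrt{7} - 1.
General solution: s(n) = A·r₁^n + B·r₂^n.
From the initial conditions, A + B = 1 and r₁A + r₂B = -2.
Since r₁ - r₂ = √28: A = (-2 - (1)r₂)/√28 = \frac{1}{2} - \frac{\sqrt{7}}{14}, and B = 1 - A = \frac{\sqrt{7}}{14} + \frac{1}{2}.
So s(n) = \left(\frac{1}{2} - \frac{\sqrt{7}}{14}\right)\left(-1 + \sqrt{7}\right)^n + \left(\frac{\sqrt{7}}{14} + \frac{1}{2}\right)\left(- \sqrt{7} - 1\right)^n.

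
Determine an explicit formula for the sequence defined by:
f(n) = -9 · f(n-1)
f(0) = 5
Pure geometric recurrence with ratio -9.
By induction f(n) = f(0) · (-9)^n = 5 \left(-9\right)^{n}.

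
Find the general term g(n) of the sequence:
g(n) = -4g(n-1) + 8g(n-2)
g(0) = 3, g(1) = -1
Characteristic equation: x² + 4x - 8 = 0.
Discriminant Δ = (-4)² + 4·(8) = 48.
Roots r₁,₂ = (-4 ± √48)/2, so r₁ = -2 + 2 \sqrt{3}, r₂ = - 2 \sqrt{3} - 2.
General solution: g(n) = A·r₁^n + B·r₂^n.
From the initial conditions, A + B = 3 and r₁A + r₂B = -1.
Since r₁ - r₂ = √48: A = (-1 - (3)r₂)/√48 = \frac{5 \sqrt{3}}{12} + \frac{3}{2}, and B = 3 - A = \frac{3}{2} - \frac{5 \sqrt{3}}{12}.
So g(n) = \left(\frac{5 \sqrt{3}}{12} + \frac{3}{2}\right)\left(-2 + 2 \sqrt{3}\right)^n + \left(\frac{3}{2} - \frac{5 \sqrt{3}}{12}\right)\left(- 2 \sqrt{3} - 2\right)^n.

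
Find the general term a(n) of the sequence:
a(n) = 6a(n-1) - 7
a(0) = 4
First-order linear non-homogeneous.
Homogeneous solution: a_h(n) = A·(6)^n.
Try constant particular solution a_p = K: K = 6K - 7 ⇒ K = \frac{7}{5}.
General: a(n) = A·(6)^n + \frac{7}{5}.
Apply a(0) = 4: A + \frac{7}{5} = 4 ⇒ A = \frac{13}{5}.
So a(n) = \frac{13 \cdot 6^{n}}{5} + \frac{7}{5}.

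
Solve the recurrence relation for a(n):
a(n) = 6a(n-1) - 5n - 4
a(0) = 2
First-order linear with linear forcing.
Homogeneous solution: a_h(n) = A·(6)^n.
Try particular a_p(n) = pn + q. Substituting:
  pn + q = 6(p(n-1) + q) - 5n - 4.
Matching the n-coefficient: p = 6p - 5 ⇒ p = 1.
Matching constants: q = -6p + 6q - 4 ⇒ q = 2.
General: a(n) = A·(6)^n + n + 2.
Apply a(0) = 2: A + 2 = 2 ⇒ A = 0.
So a(n) = n + 2.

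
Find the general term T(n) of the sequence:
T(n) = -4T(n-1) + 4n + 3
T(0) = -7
First-order linear with linear forcing.
Homogeneous solution: T_h(n) = A·(-4)^n.
Try particular T_p(n) = pn + q. Substituting:
  pn + q = -4(p(n-1) + q) + 4n + 3.
Matching the n-coefficient: p = -4p + 4 ⇒ p = \frac{4}{5}.
Matching constants: q = 4p - 4q + 3 ⇒ q = \frac{31}{25}.
General: T(n) = A·(-4)^n + \frac{4 n}{5} + \frac{31}{25}.
Apply T(0) = -7: A + \frac{31}{25} = -7 ⇒ A = - \frac{206}{25}.
So T(n) = - \frac{206 \left(-4\right)^{n}}{25} + \frac{4 n}{5} + \frac{31}{25}.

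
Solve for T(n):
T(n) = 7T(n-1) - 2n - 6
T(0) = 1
First-order linear with linear forcing.
Homogeneous solution: T_h(n) = A·(7)^n.
Try particular T_p(n) = pn + q. Substituting:
  pn + q = 7(p(n-1) + q) - 2n - 6.
Matching the n-coefficient: p = 7p - 2 ⇒ p = \frac{1}{3}.
Matching constants: q = -7p + 7q - 6 ⇒ q = \frac{25}{18}.
General: T(n) = A·(7)^n + \frac{n}{3} + \frac{25}{18}.
Apply T(0) = 1: A + \frac{25}{18} = 1 ⇒ A = - \frac{7}{18}.
So T(n) = - \frac{7 \cdot 7^{n}}{18} + \frac{n}{3} + \frac{25}{18}.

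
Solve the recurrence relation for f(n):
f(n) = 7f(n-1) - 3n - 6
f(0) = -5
First-order linear with linear forcing.
Homogeneous solution: f_h(n) = A·(7)^n.
Try particular f_p(n) = pn + q. Substituting:
  pn + q = 7(p(n-1) + q) - 3n - 6.
Matching the n-coefficient: p = 7p - 3 ⇒ p = \frac{1}{2}.
Matching constants: q = -7p + 7q - 6 ⇒ q = \frac{19}{12}.
General: f(n) = A·(7)^n + \frac{n}{2} + \frac{19}{12}.
Apply f(0) = -5: A + \frac{19}{12} = -5 ⇒ A = - \frac{79}{12}.
So f(n) = - \frac{79 \cdot 7^{n}}{12} + \frac{n}{2} + \frac{19}{12}.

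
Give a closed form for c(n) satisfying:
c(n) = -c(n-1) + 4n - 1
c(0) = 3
First-order linear with linear forcing.
Homogeneous solution: c_h(n) = A·(-1)^n.
Try particular c_p(n) = pn + q. Substituting:
  pn + q = -(p(n-1) + q) + 4n - 1.
Matching the n-coefficient: p = -p + 4 ⇒ p = 2.
Matching constants: q = p - q - 1 ⇒ q = \frac{1}{2}.
General: c(n) = A·(-1)^n + 2 n + \frac{1}{2}.
Apply c(0) = 3: A + \frac{1}{2} = 3 ⇒ A = \frac{5}{2}.
So c(n) = \frac{5 \left(-1\right)^{n}}{2} + 2 n + \frac{1}{2}.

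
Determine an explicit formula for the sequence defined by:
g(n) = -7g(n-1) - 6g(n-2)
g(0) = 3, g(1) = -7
Characteristic equation: x² + 7x + 6 = 0, which factors as (x - (-6))(x - (-1)) = 0.
Roots r₁ = -6, r₂ = -1 (distinct).
General solution: g(n) = A·(-6)^n + B·(-1)^n.
From g(0) = 3: A + B = 3.
From g(1) = -7: -6A - B = -7.
Solving: A = \frac{4}{5}, B = \frac{11}{5}.
So g(n) = \frac{11 \left(-1\right)^{n}}{5} + \frac{4 \left(-6\right)^{n}}{5}.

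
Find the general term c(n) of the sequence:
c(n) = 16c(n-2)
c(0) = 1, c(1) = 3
Characteristic equation: x² - 16 = 0, which factors as (x - (4))(x - (-4)) = 0.
Roots r₁ = 4, r₂ = -4 (distinct).
General solution: c(n) = A·(4)^n + B·(-4)^n.
From c(0) = 1: A + B = 1.
From c(1) = 3: 4A - 4B = 3.
Solving: A = \frac{7}{8}, B = \frac{1}{8}.
So c(n) = \frac{\left(-4\right)^{n}}{8} + \frac{7 \cdot 4^{n}}{8}.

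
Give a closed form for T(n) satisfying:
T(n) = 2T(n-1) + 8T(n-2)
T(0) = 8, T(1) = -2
Characteristic equation: x² - 2x - 8 = 0, which factors as (x - (-2))(x - (4)) = 0.
Roots r₁ = -2, r₂ = 4 (distinct).
General solution: T(n) = A·(-2)^n + B·(4)^n.
From T(0) = 8: A + B = 8.
From T(1) = -2: -2A + 4B = -2.
Solving: A = \frac{17}{3}, B = \frac{7}{3}.
So T(n) = \frac{17 \left(-2\right)^{n}}{3} + \frac{7 \cdot 4^{n}}{3}.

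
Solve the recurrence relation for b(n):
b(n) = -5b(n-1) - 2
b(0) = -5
First-order linear non-homogeneous.
Homogeneous solution: b_h(n) = A·(-5)^n.
Try constant particular solution b_p = K: K = -5K - 2 ⇒ K = - \frac{1}{3}.
General: b(n) = A·(-5)^n - \frac{1}{3}.
Apply b(0) = -5: A - \frac{1}{3} = -5 ⇒ A = - \frac{14}{3}.
So b(n) = - \frac{14 \left(-5\right)^{n}}{3} - \frac{1}{3}.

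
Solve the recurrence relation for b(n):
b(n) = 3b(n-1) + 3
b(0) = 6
First-order linear non-homogeneous.
Homogeneous solution: b_h(n) = A·(3)^n.
Try constant particular solution b_p = K: K = 3K + 3 ⇒ K = - \frac{3}{2}.
General: b(n) = A·(3)^n - \frac{3}{2}.
Apply b(0) = 6: A - \frac{3}{2} = 6 ⇒ A = \frac{15}{2}.
So b(n) = \frac{15 \cdot 3^{n}}{2} - \frac{3}{2}.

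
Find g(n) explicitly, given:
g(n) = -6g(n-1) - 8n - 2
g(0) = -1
First-order linear with linear forcing.
Homogeneous solution: g_h(n) = A·(-6)^n.
Try particular g_p(n) = pn + q. Substituting:
  pn + q = -6(p(n-1) + q) - 8n - 2.
Matching the n-coefficient: p = -6p - 8 ⇒ p = - \frac{8}{7}.
Matching constants: q = 6p - 6q - 2 ⇒ q = - \frac{62}{49}.
General: g(n) = A·(-6)^n - \frac{8 n}{7} - \frac{62}{49}.
Apply g(0) = -1: A - \frac{62}{49} = -1 ⇒ A = \frac{13}{49}.
So g(n) = \frac{13 \left(-6\right)^{n}}{49} - \frac{8 n}{7} - \frac{62}{49}.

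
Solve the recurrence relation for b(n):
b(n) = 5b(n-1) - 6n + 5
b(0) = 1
First-order linear with linear forcing.
Homogeneous solution: b_h(n) = A·(5)^n.
Try particular b_p(n) = pn + q. Substituting:
  pn + q = 5(p(n-1) + q) - 6n + 5.
Matching the n-coefficient: p = 5p - 6 ⇒ p = \frac{3}{2}.
Matching constants: q = -5p + 5q + 5 ⇒ q = \frac{5}{8}.
General: b(n) = A·(5)^n + \frac{3 n}{2} + \frac{5}{8}.
Apply b(0) = 1: A + \frac{5}{8} = 1 ⇒ A = \frac{3}{8}.
So b(n) = \frac{3 \cdot 5^{n}}{8} + \frac{3 n}{2} + \frac{5}{8}.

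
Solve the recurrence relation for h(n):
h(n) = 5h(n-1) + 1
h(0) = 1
First-order linear non-homogeneous.
Homogeneous solution: h_h(n) = A·(5)^n.
Try constant particular solution h_p = K: K = 5K + 1 ⇒ K = - \frac{1}{4}.
General: h(n) = A·(5)^n - \frac{1}{4}.
Apply h(0) = 1: A - \frac{1}{4} = 1 ⇒ A = \frac{5}{4}.
So h(n) = \frac{5 \cdot 5^{n}}{4} - \frac{1}{4}.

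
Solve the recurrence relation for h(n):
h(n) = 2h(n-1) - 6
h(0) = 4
First-order linear non-homogeneous.
Homogeneous solution: h_h(n) = A·(2)^n.
Try constant particular solution h_p = K: K = 2K - 6 ⇒ K = 6.
General: h(n) = A·(2)^n + 6.
Apply h(0) = 4: A + 6 = 4 ⇒ A = -2.
So h(n) = 6 - 2 \cdot 2^{n}.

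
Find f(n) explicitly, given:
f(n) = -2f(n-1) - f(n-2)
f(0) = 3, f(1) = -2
Characteristic equation: x² + 2x + 1 = 0, which is (x - (-1))².
Repeated root r = -1.
General solution: f(n) = (A + Bn)·(-1)^n.
From f(0) = 3: A = 3.
From f(1) = -2: (A + B)·(-1) = -2 ⇒ B = -1.
So f(n) = \left(3 - n\right) \cdot (-1)^n.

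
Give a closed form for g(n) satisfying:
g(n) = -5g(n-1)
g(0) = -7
This is a homogeneous first-order recurrence with ratio -5.
By induction g(n) = g(0) · (-5)^n = - 7 \left(-5\right)^{n}.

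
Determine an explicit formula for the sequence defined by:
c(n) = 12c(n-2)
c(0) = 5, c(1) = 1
Characteristic equation: x² - 12 = 0.
Discriminant Δ = (0)² + 4·(12) = 48.
Roots r₁,₂ = (0 ± √48)/2, so r₁ = 2 \sqrt{3}, r₂ = - 2 \sqrt{3}.
General solution: c(n) = A·r₁^n + B·r₂^n.
From the initial conditions, A + B = 5 and r₁A + r₂B = 1.
Since r₁ - r₂ = √48: A = (1 - (5)r₂)/√48 = \frac{\sqrt{3}}{12} + \frac{5}{2}, and B = 5 - A = \frac{5}{2} - \frac{\sqrt{3}}{12}.
So c(n) = \left(\frac{\sqrt{3}}{12} + \frac{5}{2}\right)\left(2 \sqrt{3}\right)^n + \left(\frac{5}{2} - \frac{\sqrt{3}}{12}\right)\left(- 2 \sqrt{3}\right)^n.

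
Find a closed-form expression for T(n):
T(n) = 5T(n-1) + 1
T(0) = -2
First-order linear non-homogeneous.
Homogeneous solution: T_h(n) = A·(5)^n.
Try constant particular solution T_p = K: K = 5K + 1 ⇒ K = - \frac{1}{4}.
General: T(n) = A·(5)^n - \frac{1}{4}.
Apply T(0) = -2: A - \frac{1}{4} = -2 ⇒ A = - \frac{7}{4}.
So T(n) = - \frac{7 \cdot 5^{n}}{4} - \frac{1}{4}.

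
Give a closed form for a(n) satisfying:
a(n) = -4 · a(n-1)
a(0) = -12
Pure geometric recurrence with ratio -4.
By induction a(n) = a(0) · (-4)^n = - 12 \left(-4\right)^{n}.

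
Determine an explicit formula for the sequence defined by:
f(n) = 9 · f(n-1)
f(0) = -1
Pure geometric recurrence with ratio 9.
By induction f(n) = f(0) · (9)^n = - 9^{n}.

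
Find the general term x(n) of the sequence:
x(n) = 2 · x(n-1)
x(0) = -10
Pure geometric recurrence with ratio 2.
By induction x(n) = x(0) · (2)^n = - 10 \cdot 2^{n}.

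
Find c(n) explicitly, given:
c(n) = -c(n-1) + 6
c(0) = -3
First-order linear non-homogeneous.
Homogeneous solution: c_h(n) = A·(-1)^n.
Try constant particular solution c_p = K: K = -K + 6 ⇒ K = 3.
General: c(n) = A·(-1)^n + 3.
Apply c(0) = -3: A + 3 = -3 ⇒ A = -6.
So c(n) = 3 - 6 \left(-1\right)^{n}.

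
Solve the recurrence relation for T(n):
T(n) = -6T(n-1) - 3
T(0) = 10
First-order linear non-homogeneous.
Homogeneous solution: T_h(n) = A·(-6)^n.
Try constant particular solution T_p = K: K = -6K - 3 ⇒ K = - \frac{3}{7}.
General: T(n) = A·(-6)^n - \frac{3}{7}.
Apply T(0) = 10: A - \frac{3}{7} = 10 ⇒ A = \frac{73}{7}.
So T(n) = \frac{73 \left(-6\right)^{n}}{7} - \frac{3}{7}.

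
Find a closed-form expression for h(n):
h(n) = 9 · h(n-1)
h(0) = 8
Pure geometric recurrence with ratio 9.
By induction h(n) = h(0) · (9)^n = 8 \cdot 9^{n}.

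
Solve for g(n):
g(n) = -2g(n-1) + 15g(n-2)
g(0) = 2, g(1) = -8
Characteristic equation: x² + 2x - 15 = 0, which factors as (x - (-5))(x - (3)) = 0.
Roots r₁ = -5, r₂ = 3 (distinct).
General solution: g(n) = A·(-5)^n + B·(3)^n.
From g(0) = 2: A + B = 2.
From g(1) = -8: -5A + 3B = -8.
Solving: A = \frac{7}{4}, B = \frac{1}{4}.
So g(n) = \frac{7 \left(-5\right)^{n}}{4} + \frac{3^{n}}{4}.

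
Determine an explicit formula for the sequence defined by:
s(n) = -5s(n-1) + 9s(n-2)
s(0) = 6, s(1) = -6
Characteristic equation: x² + 5x - 9 = 0.
Discriminant Δ = (-5)² + 4·(9) = 61.
Roots r₁,₂ = (-5 ± √61)/2, so r₁ = - \frac{5}{2} + \frac{\sqrt{61}}{2}, r₂ = - \frac{\sqrt{61}}{2} - \frac{5}{2}.
General solution: s(n) = A·r₁^n + B·r₂^n.
From the initial conditions, A + B = 6 and r₁A + r₂B = -6.
Since r₁ - r₂ = √61: A = (-6 - (6)r₂)/√61 = \frac{9 \sqrt{61}}{61} + 3, and B = 6 - A = 3 - \frac{9 \sqrt{61}}{61}.
So s(n) = \left(\frac{9 \sqrt{61}}{61} + 3\right)\left(- \frac{5}{2} + \frac{\sqrt{61}}{2}\right)^n + \left(3 - \frac{9 \sqrt{61}}{61}\right)\left(- \frac{\sqrt{61}}{2} - \frac{5}{2}\right)^n.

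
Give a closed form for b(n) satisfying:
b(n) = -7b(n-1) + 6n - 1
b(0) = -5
First-order linear with linear forcing.
Homogeneous solution: b_h(n) = A·(-7)^n.
Try particular b_p(n) = pn + q. Substituting:
  pn + q = -7(p(n-1) + q) + 6n - 1.
Matching the n-coefficient: p = -7p + 6 ⇒ p = \frac{3}{4}.
Matching constants: q = 7p - 7q - 1 ⇒ q = \frac{17}{32}.
General: b(n) = A·(-7)^n + \frac{3 n}{4} + \frac{17}{32}.
Apply b(0) = -5: A + \frac{17}{32} = -5 ⇒ A = - \frac{177}{32}.
So b(n) = - \frac{177 \left(-7\right)^{n}}{32} + \frac{3 n}{4} + \frac{17}{32}.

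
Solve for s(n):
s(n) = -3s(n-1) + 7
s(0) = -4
First-order linear non-homogeneous.
Homogeneous solution: s_h(n) = A·(-3)^n.
Try constant particular solution s_p = K: K = -3K + 7 ⇒ K = \frac{7}{4}.
General: s(n) = A·(-3)^n + \frac{7}{4}.
Apply s(0) = -4: A + \frac{7}{4} = -4 ⇒ A = - \frac{23}{4}.
So s(n) = \frac{7}{4} - \frac{23 \left(-3\right)^{n}}{4}.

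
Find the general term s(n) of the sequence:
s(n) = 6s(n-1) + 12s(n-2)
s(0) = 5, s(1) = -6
Characteristic equation: x² - 6x - 12 = 0.
Discriminant Δ = (6)² + 4·(12) = 84.
Roots r₁,₂ = (6 ± √84)/2, so r₁ = 3 + \sqrt{21}, r₂ = 3 - \sqrt{21}.
General solution: s(n) = A·r₁^n + B·r₂^n.
From the initial conditions, A + B = 5 and r₁A + r₂B = -6.
Since r₁ - r₂ = √84: A = (-6 - (5)r₂)/√84 = \frac{5}{2} - \frac{\sqrt{21}}{2}, and B = 5 - A = \frac{\sqrt{21}}{2} + \frac{5}{2}.
So s(n) = \left(\frac{5}{2} - \frac{\sqrt{21}}{2}\right)\left(3 + \sqrt{21}\right)^n + \left(\frac{\sqrt{21}}{2} + \frac{5}{2}\right)\left(3 - \sqrt{21}\right)^n.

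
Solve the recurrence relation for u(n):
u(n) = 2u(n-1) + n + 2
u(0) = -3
First-order linear with linear forcing.
Homogeneous solution: u_h(n) = A·(2)^n.
Try particular u_p(n) = pn + q. Substituting:
  pn + q = 2(p(n-1) + q) + n + 2.
Matching the n-coefficient: p = 2p + 1 ⇒ p = -1.
Matching constants: q = -2p + 2q + 2 ⇒ q = -4.
General: u(n) = A·(2)^n - n - 4.
Apply u(0) = -3: A - 4 = -3 ⇒ A = 1.
So u(n) = 2^{n} - n - 4.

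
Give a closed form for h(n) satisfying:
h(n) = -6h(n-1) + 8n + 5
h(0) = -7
First-order linear with linear forcing.
Homogeneous solution: h_h(n) = A·(-6)^n.
Try particular h_p(n) = pn + q. Substituting:
  pn + q = -6(p(n-1) + q) + 8n + 5.
Matching the n-coefficient: p = -6p + 8 ⇒ p = \frac{8}{7}.
Matching constants: q = 6p - 6q + 5 ⇒ q = \frac{83}{49}.
General: h(n) = A·(-6)^n + \frac{8 n}{7} + \frac{83}{49}.
Apply h(0) = -7: A + \frac{83}{49} = -7 ⇒ A = - \frac{426}{49}.
So h(n) = - \frac{426 \left(-6\right)^{n}}{49} + \frac{8 n}{7} + \frac{83}{49}.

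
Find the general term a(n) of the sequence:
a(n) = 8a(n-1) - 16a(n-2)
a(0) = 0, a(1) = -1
Characteristic equation: x² - 8x + 16 = 0, which is (x - (4))².
Repeated root r = 4.
General solution: a(n) = (A + Bn)·(4)^n.
From a(0) = 0: A = 0.
From a(1) = -1: (A + B)·(4) = -1 ⇒ B = - \frac{1}{4}.
So a(n) = \left(- \frac{n}{4}\right) \cdot (4)^n.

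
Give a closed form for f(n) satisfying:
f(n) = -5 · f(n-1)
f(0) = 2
Pure geometric recurrence with ratio -5.
By induction f(n) = f(0) · (-5)^n = 2 \left(-5\right)^{n}.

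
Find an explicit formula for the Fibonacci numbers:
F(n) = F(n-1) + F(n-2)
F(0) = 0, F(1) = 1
This is the Fibonacci sequence.
Characteristic equation: x² - x - 1 = 0; roots r₁ = \frac{1}{2} + \frac{\sqrt{5}}{2}, r₂ = \frac{1}{2} - \frac{\sqrt{5}}{2}.
General: F(n) = A·r₁^n + B·r₂^n. Solving with F(0)=0, F(1)=1 gives A = \frac{\sqrt{5}}{5}, B = - \frac{\sqrt{5}}{5}.
So F(n) = \frac{2^{- n} \sqrt{5} \left(- \left(1 - \sqrt{5}\right)^{n} + \left(1 + \sqrt{5}\right)^{n}\right)}{5}.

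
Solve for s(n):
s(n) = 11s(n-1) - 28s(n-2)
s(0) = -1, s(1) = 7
Characteristic equation: x² - 11x + 28 = 0, which factors as (x - (4))(x - (7)) = 0.
Roots r₁ = 4, r₂ = 7 (distinct).
General solution: s(n) = A·(4)^n + B·(7)^n.
From s(0) = -1: A + B = -1.
From s(1) = 7: 4A + 7B = 7.
Solving: A = - \frac{14}{3}, B = \frac{11}{3}.
So s(n) = - \frac{14 \cdot 4^{n}}{3} + \frac{11 \cdot 7^{n}}{3}.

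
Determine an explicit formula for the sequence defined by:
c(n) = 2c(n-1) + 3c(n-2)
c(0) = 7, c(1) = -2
Characteristic equation: x² - 2x - 3 = 0, which factors as (x - (-1))(x - (3)) = 0.
Roots r₁ = -1, r₂ = 3 (distinct).
General solution: c(n) = A·(-1)^n + B·(3)^n.
From c(0) = 7: A + B = 7.
From c(1) = -2: -A + 3B = -2.
Solving: A = \frac{23}{4}, B = \frac{5}{4}.
So c(n) = \frac{23 \left(-1\right)^{n}}{4} + \frac{5 \cdot 3^{n}}{4}.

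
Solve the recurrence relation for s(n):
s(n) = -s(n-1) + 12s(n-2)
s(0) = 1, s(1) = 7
Characteristic equation: x² + x - 12 = 0, which factors as (x - (3))(x - (-4)) = 0.
Roots r₁ = 3, r₂ = -4 (distinct).
General solution: s(n) = A·(3)^n + B·(-4)^n.
From s(0) = 1: A + B = 1.
From s(1) = 7: 3A - 4B = 7.
Solving: A = \frac{11}{7}, B = - \frac{4}{7}.
So s(n) = - \frac{4 \left(-4\right)^{n}}{7} + \frac{11 \cdot 3^{n}}{7}.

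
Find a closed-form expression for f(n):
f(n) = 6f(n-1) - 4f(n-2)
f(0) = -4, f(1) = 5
Characteristic equation: x² - 6x + 4 = 0.
Discriminant Δ = (6)² + 4·(-4) = 20.
Roots r₁,₂ = (6 ± √20)/2, so r₁ = \sqrt{5} + 3, r₂ = 3 - \sqrt{5}.
General solution: f(n) = A·r₁^n + B·r₂^n.
From the initial conditions, A + B = -4 and r₁A + r₂B = 5.
Since r₁ - r₂ = √20: A = (5 - (-4)r₂)/√20 = -2 + \frac{17 \sqrt{5}}{10}, and B = -4 - A = - \frac{17 \sqrt{5}}{10} - 2.
So f(n) = \left(-2 + \frac{17 \sqrt{5}}{10}\right)\left(\sqrt{5} + 3\right)^n + \left(- \frac{17 \sqrt{5}}{10} - 2\right)\left(3 - \sqrt{5}\right)^n.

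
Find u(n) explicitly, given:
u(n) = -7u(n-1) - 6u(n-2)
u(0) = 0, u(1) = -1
Characteristic equation: x² + 7x + 6 = 0, which factors as (x - (-6))(x - (-1)) = 0.
Roots r₁ = -6, r₂ = -1 (distinct).
General solution: u(n) = A·(-6)^n + B·(-1)^n.
From u(0) = 0: A + B = 0.
From u(1) = -1: -6A - B = -1.
Solving: A = \frac{1}{5}, B = - \frac{1}{5}.
So u(n) = - \frac{\left(-1\right)^{n}}{5} + \frac{\left(-6\right)^{n}}{5}.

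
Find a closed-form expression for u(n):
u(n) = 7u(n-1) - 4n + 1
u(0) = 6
First-order linear with linear forcing.
Homogeneous solution: u_h(n) = A·(7)^n.
Try particular u_p(n) = pn + q. Substituting:
  pn + q = 7(p(n-1) + q) - 4n + 1.
Matching the n-coefficient: p = 7p - 4 ⇒ p = \frac{2}{3}.
Matching constants: q = -7p + 7q + 1 ⇒ q = \frac{11}{18}.
General: u(n) = A·(7)^n + \frac{2 n}{3} + \frac{11}{18}.
Apply u(0) = 6: A + \frac{11}{18} = 6 ⇒ A = \frac{97}{18}.
So u(n) = \frac{97 \cdot 7^{n}}{18} + \frac{2 n}{3} + \frac{11}{18}.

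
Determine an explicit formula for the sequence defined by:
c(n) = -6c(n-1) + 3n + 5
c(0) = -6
First-order linear with linear forcing.
Homogeneous solution: c_h(n) = A·(-6)^n.
Try particular c_p(n) = pn + q. Substituting:
  pn + q = -6(p(n-1) + q) + 3n + 5.
Matching the n-coefficient: p = -6p + 3 ⇒ p = \frac{3}{7}.
Matching constants: q = 6p - 6q + 5 ⇒ q = \frac{53}{49}.
General: c(n) = A·(-6)^n + \frac{3 n}{7} + \frac{53}{49}.
Apply c(0) = -6: A + \frac{53}{49} = -6 ⇒ A = - \frac{347}{49}.
So c(n) = - \frac{347 \left(-6\right)^{n}}{49} + \frac{3 n}{7} + \frac{53}{49}.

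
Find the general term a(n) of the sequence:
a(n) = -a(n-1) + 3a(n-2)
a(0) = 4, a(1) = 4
Characteristic equation: x² + x - 3 = 0.
Discriminant Δ = (-1)² + 4·(3) = 13.
Roots r₁,₂ = (-1 ± √13)/2, so r₁ = - \frac{1}{2} + \frac{\sqrt{13}}{2}, r₂ = - \frac{\sqrt{13}}{2} - \frac{1}{2}.
General solution: a(n) = A·r₁^n + B·r₂^n.
From the initial conditions, A + B = 4 and r₁A + r₂B = 4.
Since r₁ - r₂ = √13: A = (4 - (4)r₂)/√13 = \frac{6 \sqrt{13}}{13} + 2, and B = 4 - A = 2 - \frac{6 \sqrt{13}}{13}.
So a(n) = \left(\frac{6 \sqrt{13}}{13} + 2\right)\left(- \frac{1}{2} + \frac{\sqrt{13}}{2}\right)^n + \left(2 - \frac{6 \sqrt{13}}{13}\right)\left(- \frac{\sqrt{13}}{2} - \frac{1}{2}\right)^n.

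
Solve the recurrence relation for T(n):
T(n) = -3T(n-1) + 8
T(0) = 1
First-order linear non-homogeneous.
Homogeneous solution: T_h(n) = A·(-3)^n.
Try constant particular solution T_p = K: K = -3K + 8 ⇒ K = 2.
General: T(n) = A·(-3)^n + 2.
Apply T(0) = 1: A + 2 = 1 ⇒ A = -1.
So T(n) = 2 - \left(-3\right)^{n}.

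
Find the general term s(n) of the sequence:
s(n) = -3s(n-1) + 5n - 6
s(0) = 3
First-order linear with linear forcing.
Homogeneous solution: s_h(n) = A·(-3)^n.
Try particular s_p(n) = pn + q. Substituting:
  pn + q = -3(p(n-1) + q) + 5n - 6.
Matching the n-coefficient: p = -3p + 5 ⇒ p = \frac{5}{4}.
Matching constants: q = 3p - 3q - 6 ⇒ q = - \frac{9}{16}.
General: s(n) = A·(-3)^n + \frac{5 n}{4} - \frac{9}{16}.
Apply s(0) = 3: A - \frac{9}{16} = 3 ⇒ A = \frac{57}{16}.
So s(n) = \frac{57 \left(-3\right)^{n}}{16} + \frac{5 n}{4} - \frac{9}{16}.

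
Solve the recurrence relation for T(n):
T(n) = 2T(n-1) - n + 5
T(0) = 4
First-order linear with linear forcing.
Homogeneous solution: T_h(n) = A·(2)^n.
Try particular T_p(n) = pn + q. Substituting:
  pn + q = 2(p(n-1) + q) - n + 5.
Matching the n-coefficient: p = 2p - 1 ⇒ p = 1.
Matching constants: q = -2p + 2q + 5 ⇒ q = -3.
General: T(n) = A·(2)^n + n - 3.
Apply T(0) = 4: A - 3 = 4 ⇒ A = 7.
So T(n) = 7 \cdot 2^{n} + n - 3.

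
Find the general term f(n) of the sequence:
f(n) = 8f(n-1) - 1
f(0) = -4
First-order linear non-homogeneous.
Homogeneous solution: f_h(n) = A·(8)^n.
Try constant particular solution f_p = K: K = 8K - 1 ⇒ K = \frac{1}{7}.
General: f(n) = A·(8)^n + \frac{1}{7}.
Apply f(0) = -4: A + \frac{1}{7} = -4 ⇒ A = - \frac{29}{7}.
So f(n) = \frac{1}{7} - \frac{29 \cdot 8^{n}}{7}.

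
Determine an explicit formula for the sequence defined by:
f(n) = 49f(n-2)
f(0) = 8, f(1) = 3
Characteristic equation: x² - 49 = 0, which factors as (x - (7))(x - (-7)) = 0.
Roots r₁ = 7, r₂ = -7 (distinct).
General solution: f(n) = A·(7)^n + B·(-7)^n.
From f(0) = 8: A + B = 8.
From f(1) = 3: 7A - 7B = 3.
Solving: A = \frac{59}{14}, B = \frac{53}{14}.
So f(n) = \frac{53 \left(-7\right)^{n}}{14} + \frac{59 \cdot 7^{n}}{14}.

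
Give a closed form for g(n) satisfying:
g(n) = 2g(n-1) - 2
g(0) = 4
First-order linear non-homogeneous.
Homogeneous solution: g_h(n) = A·(2)^n.
Try constant particular solution g_p = K: K = 2K - 2 ⇒ K = 2.
General: g(n) = A·(2)^n + 2.
Apply g(0) = 4: A + 2 = 4 ⇒ A = 2.
So g(n) = 2 \cdot 2^{n} + 2.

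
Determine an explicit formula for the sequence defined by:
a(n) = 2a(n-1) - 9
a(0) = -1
First-order linear non-homogeneous.
Homogeneous solution: a_h(n) = A·(2)^n.
Try constant particular solution a_p = K: K = 2K - 9 ⇒ K = 9.
General: a(n) = A·(2)^n + 9.
Apply a(0) = -1: A + 9 = -1 ⇒ A = -10.
So a(n) = 9 - 10 \cdot 2^{n}.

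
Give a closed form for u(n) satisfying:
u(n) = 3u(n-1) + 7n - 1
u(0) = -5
First-order linear with linear forcing.
Homogeneous solution: u_h(n) = A·(3)^n.
Try particular u_p(n) = pn + q. Substituting:
  pn + q = 3(p(n-1) + q) + 7n - 1.
Matching the n-coefficient: p = 3p + 7 ⇒ p = - \frac{7}{2}.
Matching constants: q = -3p + 3q - 1 ⇒ q = - \frac{19}{4}.
General: u(n) = A·(3)^n - \frac{7 n}{2} - \frac{19}{4}.
Apply u(0) = -5: A - \frac{19}{4} = -5 ⇒ A = - \frac{1}{4}.
So u(n) = - \frac{3^{n}}{4} - \frac{7 n}{2} - \frac{19}{4}.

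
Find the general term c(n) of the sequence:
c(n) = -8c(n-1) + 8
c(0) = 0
First-order linear non-homogeneous.
Homogeneous solution: c_h(n) = A·(-8)^n.
Try constant particular solution c_p = K: K = -8K + 8 ⇒ K = \frac{8}{9}.
General: c(n) = A·(-8)^n + \frac{8}{9}.
Apply c(0) = 0: A + \frac{8}{9} = 0 ⇒ A = - \frac{8}{9}.
So c(n) = \frac{8}{9} - \frac{8 \left(-8\right)^{n}}{9}.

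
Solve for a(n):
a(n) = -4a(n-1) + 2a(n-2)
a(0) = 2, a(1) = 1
Characteristic equation: x² + 4x - 2 = 0.
Discriminant Δ = (-4)² + 4·(2) = 24.
Roots r₁,₂ = (-4 ± √24)/2, so r₁ = -2 + \sqrt{6}, r₂ = - \sqrt{6} - 2.
General solution: a(n) = A·r₁^n + B·r₂^n.
From the initial conditions, A + B = 2 and r₁A + r₂B = 1.
Since r₁ - r₂ = √24: A = (1 - (2)r₂)/√24 = 1 + \frac{5 \sqrt{6}}{12}, and B = 2 - A = 1 - \frac{5 \sqrt{6}}{12}.
So a(n) = \left(1 + \frac{5 \sqrt{6}}{12}\right)\left(-2 + \sqrt{6}\right)^n + \left(1 - \frac{5 \sqrt{6}}{12}\right)\left(- \sqrt{6} - 2\right)^n.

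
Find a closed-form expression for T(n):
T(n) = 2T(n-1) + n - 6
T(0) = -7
First-order linear with linear forcing.
Homogeneous solution: T_h(n) = A·(2)^n.
Try particular T_p(n) = pn + q. Substituting:
  pn + q = 2(p(n-1) + q) + n - 6.
Matching the n-coefficient: p = 2p + 1 ⇒ p = -1.
Matching constants: q = -2p + 2q - 6 ⇒ q = 4.
General: T(n) = A·(2)^n - n + 4.
Apply T(0) = -7: A + 4 = -7 ⇒ A = -11.
So T(n) = - 11 \cdot 2^{n} - n + 4.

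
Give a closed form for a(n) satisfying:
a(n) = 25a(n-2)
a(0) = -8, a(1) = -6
Characteristic equation: x² - 25 = 0, which factors as (x - (5))(x - (-5)) = 0.
Roots r₁ = 5, r₂ = -5 (distinct).
General solution: a(n) = A·(5)^n + B·(-5)^n.
From a(0) = -8: A + B = -8.
From a(1) = -6: 5A - 5B = -6.
Solving: A = - \frac{23}{5}, B = - \frac{17}{5}.
So a(n) = - \frac{17 \left(-5\right)^{n}}{5} - \frac{23 \cdot 5^{n}}{5}.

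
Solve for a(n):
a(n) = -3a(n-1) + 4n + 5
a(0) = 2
First-order linear with linear forcing.
Homogeneous solution: a_h(n) = A·(-3)^n.
Try particular a_p(n) = pn + q. Substituting:
  pn + q = -3(p(n-1) + q) + 4n + 5.
Matching the n-coefficient: p = -3p + 4 ⇒ p = 1.
Matching constants: q = 3p - 3q + 5 ⇒ q = 2.
General: a(n) = A·(-3)^n + n + 2.
Apply a(0) = 2: A + 2 = 2 ⇒ A = 0.
So a(n) = n + 2.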